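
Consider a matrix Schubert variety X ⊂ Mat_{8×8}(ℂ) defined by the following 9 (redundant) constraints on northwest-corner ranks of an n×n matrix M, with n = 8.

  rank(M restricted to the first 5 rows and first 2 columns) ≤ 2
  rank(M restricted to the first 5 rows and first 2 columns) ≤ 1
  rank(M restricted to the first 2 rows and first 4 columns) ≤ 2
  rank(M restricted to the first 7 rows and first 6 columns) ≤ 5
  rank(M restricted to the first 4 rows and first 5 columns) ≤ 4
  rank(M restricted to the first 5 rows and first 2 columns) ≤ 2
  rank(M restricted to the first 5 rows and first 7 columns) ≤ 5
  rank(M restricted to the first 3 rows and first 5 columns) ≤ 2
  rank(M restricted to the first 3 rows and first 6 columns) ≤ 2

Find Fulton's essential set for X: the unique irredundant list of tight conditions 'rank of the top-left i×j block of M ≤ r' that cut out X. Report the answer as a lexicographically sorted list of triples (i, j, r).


Recovering R(i,j) via the rank-extension bound from the 9 conditions:

  1 1 1 1 1 1 1 1
  1 1 2 2 2 2 2 2
  1 1 2 2 2 2 3 3
  1 1 2 3 3 3 4 4
  1 1 2 3 4 4 5 5
  1 2 3 4 5 5 6 6
  1 2 3 4 5 5 6 7
  1 2 3 4 5 6 7 8

so w = (1, 3, 7, 4, 5, 2, 8, 6).

|D(w)|=8, |Ess(w)|=3:

[(3, 6, 2), (5, 2, 1), (7, 6, 5)]


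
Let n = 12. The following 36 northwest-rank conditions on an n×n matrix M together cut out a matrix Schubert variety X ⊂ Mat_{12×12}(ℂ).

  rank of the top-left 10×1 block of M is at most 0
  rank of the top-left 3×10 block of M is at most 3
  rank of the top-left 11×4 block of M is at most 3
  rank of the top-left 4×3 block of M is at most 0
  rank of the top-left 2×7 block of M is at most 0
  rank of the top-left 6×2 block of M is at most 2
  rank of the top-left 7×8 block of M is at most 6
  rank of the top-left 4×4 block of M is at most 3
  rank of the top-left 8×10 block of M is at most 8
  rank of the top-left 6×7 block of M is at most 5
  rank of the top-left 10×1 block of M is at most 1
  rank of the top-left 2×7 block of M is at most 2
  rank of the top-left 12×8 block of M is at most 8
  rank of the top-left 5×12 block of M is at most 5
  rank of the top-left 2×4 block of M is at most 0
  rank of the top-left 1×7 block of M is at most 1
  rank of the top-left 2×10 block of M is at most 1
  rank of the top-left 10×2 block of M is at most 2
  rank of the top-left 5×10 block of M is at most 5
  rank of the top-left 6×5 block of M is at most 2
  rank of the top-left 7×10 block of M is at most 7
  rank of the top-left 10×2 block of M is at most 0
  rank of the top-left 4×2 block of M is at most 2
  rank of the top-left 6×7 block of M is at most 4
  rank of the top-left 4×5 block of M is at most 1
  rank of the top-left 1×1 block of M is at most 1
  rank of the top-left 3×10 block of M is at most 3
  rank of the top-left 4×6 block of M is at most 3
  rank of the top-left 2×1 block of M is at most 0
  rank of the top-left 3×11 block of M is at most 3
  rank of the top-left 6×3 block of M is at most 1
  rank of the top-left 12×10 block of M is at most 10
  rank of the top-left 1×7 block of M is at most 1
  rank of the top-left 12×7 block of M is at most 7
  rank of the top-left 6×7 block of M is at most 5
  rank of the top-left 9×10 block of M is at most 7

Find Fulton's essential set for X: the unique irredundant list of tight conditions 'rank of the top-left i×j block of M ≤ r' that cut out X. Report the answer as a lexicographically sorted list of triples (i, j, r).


Rank table r_w(12×12) implied by the 36 constraints:

  i=1: 0 0 0 0 0 0 0 1 1 1 1 1
  i=2: 0 0 0 0 0 0 0 1 1 1 2 2
  i=3: 0 0 0 1 1 1 1 2 2 2 3 3
  i=4: 0 0 0 1 1 2 2 3 3 3 4 4
  i=5: 0 0 1 2 2 3 3 4 4 4 5 5
  i=6: 0 0 1 2 2 3 4 5 5 5 6 6
  i=7: 0 0 1 2 3 4 5 6 6 6 7 7
  i=8: 0 0 1 2 3 4 5 6 7 7 8 8
  i=9: 0 0 1 2 3 4 5 6 7 7 8 9
  i=10: 0 0 1 2 3 4 5 6 7 8 9 10
  i=11: 1 1 2 3 4 5 6 7 8 9 10 11
  i=12: 1 2 3 4 5 6 7 8 9 10 11 12

so w = (8, 11, 4, 6, 3, 7, 5, 9, 12, 10, 1, 2).

7 SE-corners of the 37-cell Rothe diagram give Ess(w):

[(2, 7, 0), (2, 10, 1), (4, 3, 0), (4, 5, 1), (6, 5, 2), (9, 10, 7), (10, 2, 0)]


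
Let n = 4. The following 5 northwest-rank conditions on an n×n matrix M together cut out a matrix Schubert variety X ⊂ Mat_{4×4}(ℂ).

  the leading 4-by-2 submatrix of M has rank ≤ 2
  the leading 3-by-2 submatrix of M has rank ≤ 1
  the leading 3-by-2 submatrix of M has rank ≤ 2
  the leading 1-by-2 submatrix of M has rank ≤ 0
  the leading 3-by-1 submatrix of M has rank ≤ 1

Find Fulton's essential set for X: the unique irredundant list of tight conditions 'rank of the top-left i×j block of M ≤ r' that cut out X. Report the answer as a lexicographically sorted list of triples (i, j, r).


Computing R[i][j] = min implied NW-rank bound (n=4, 5 conditions):

  i=1: 0 | 0 | 1 | 1
  i=2: 1 | 1 | 2 | 2
  i=3: 1 | 1 | 2 | 3
  i=4: 1 | 2 | 3 | 4

hence w(1..4) = (3, 1, 4, 2).

Fulton essential set (2 of the 3 Rothe cells):

[(1, 2, 0), (3, 2, 1)]


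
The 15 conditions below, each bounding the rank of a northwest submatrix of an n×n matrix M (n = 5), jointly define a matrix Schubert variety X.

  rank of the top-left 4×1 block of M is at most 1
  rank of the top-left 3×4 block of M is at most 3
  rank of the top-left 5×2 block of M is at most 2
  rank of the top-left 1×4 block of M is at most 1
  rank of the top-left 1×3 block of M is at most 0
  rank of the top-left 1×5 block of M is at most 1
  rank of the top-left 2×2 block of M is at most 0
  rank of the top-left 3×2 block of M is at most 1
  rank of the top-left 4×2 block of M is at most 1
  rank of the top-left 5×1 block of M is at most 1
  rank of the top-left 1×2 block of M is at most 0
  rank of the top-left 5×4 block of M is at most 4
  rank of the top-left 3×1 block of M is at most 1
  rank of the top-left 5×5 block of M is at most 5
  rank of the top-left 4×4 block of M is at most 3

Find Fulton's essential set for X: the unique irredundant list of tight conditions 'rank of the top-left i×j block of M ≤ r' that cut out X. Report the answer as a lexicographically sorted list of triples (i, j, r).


Computing R[i][j] = min implied NW-rank bound (n=5, 15 conditions):

  R[1]: 0, 0, 0, 1, 1
  R[2]: 0, 0, 1, 2, 2
  R[3]: 1, 1, 2, 3, 3
  R[4]: 1, 1, 2, 3, 4
  R[5]: 1, 2, 3, 4, 5

giving w = (4, 3, 1, 5, 2) via Δ²R.

3 SE-corners of the 6-cell Rothe diagram give Ess(w):

[(1, 3, 0), (2, 2, 0), (4, 2, 1)]


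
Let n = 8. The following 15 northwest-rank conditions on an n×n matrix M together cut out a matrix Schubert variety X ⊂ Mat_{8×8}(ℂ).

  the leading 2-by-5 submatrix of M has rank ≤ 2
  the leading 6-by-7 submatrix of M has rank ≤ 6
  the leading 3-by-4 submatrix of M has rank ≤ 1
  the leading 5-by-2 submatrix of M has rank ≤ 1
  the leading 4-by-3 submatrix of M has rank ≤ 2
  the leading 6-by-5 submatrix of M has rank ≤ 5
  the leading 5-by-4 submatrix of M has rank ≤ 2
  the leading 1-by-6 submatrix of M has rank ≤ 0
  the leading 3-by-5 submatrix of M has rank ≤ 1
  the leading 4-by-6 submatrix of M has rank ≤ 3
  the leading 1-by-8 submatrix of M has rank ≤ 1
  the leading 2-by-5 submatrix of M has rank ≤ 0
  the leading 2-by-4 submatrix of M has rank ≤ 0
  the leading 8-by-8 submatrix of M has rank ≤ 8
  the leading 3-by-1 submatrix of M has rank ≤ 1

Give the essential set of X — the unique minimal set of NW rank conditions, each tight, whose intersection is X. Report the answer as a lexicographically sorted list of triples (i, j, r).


Computing R[i][j] = min implied NW-rank bound (n=8, 15 conditions):

  R[1]: 0, 0, 0, 0, 0, 0, 1, 1
  R[2]: 0, 0, 0, 0, 0, 1, 2, 2
  R[3]: 1, 1, 1, 1, 1, 2, 3, 3
  R[4]: 1, 1, 2, 2, 2, 3, 4, 4
  R[5]: 1, 1, 2, 2, 3, 4, 5, 5
  R[6]: 1, 2, 3, 3, 4, 5, 6, 6
  R[7]: 1, 2, 3, 4, 5, 6, 7, 7
  R[8]: 1, 2, 3, 4, 5, 6, 7, 8

second differences of R give the permutation w = (7, 6, 1, 3, 5, 2, 4, 8).

Rothe diagram D(w) (14 cells), 4 SE-corners (essential conditions):

[(1, 6, 0), (2, 5, 0), (5, 2, 1), (5, 4, 2)]


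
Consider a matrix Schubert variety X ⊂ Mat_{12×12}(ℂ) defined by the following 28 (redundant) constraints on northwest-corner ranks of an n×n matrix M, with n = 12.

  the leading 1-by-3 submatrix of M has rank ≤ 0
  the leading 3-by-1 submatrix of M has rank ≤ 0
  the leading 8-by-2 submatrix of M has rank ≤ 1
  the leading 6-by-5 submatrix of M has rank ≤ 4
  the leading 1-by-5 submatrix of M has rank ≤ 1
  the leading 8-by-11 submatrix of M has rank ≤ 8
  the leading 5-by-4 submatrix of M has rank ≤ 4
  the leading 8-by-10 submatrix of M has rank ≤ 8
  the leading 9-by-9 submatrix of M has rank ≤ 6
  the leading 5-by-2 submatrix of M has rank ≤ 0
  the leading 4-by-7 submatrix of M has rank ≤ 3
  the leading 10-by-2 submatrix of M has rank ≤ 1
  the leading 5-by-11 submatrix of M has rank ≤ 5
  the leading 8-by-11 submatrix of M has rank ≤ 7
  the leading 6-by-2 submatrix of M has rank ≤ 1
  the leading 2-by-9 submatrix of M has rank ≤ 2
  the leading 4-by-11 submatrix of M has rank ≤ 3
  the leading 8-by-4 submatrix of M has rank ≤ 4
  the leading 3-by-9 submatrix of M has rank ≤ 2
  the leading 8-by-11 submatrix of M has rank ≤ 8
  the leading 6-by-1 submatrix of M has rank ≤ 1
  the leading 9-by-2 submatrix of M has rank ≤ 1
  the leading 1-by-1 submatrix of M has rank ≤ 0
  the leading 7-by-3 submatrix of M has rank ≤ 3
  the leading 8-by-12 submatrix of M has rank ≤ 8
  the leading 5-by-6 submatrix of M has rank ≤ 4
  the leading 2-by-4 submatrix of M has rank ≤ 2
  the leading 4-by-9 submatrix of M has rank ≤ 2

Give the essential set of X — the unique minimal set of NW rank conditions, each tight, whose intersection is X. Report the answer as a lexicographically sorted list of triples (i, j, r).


Propagating the 28 rank bounds to every northwest block:

  R[1]: 0  0  0  1  1  1  1  1  1  1  1  1
  R[2]: 0  0  1  2  2  2  2  2  2  2  2  2
  R[3]: 0  0  1  2  2  2  2  2  2  3  3  3
  R[4]: 0  0  1  2  2  2  2  2  2  3  3  4
  R[5]: 0  0  1  2  3  3  3  3  3  4  4  5
  R[6]: 1  1  2  3  4  4  4  4  4  5  5  6
  R[7]: 1  1  2  3  4  5  5  5  5  6  6  7
  R[8]: 1  1  2  3  4  5  6  6  6  7  7  8
  R[9]: 1  1  2  3  4  5  6  6  6  7  8  9
  R[10]: 1  1  2  3  4  5  6  7  7  8  9  10
  R[11]: 1  2  3  4  5  6  7  8  8  9  10  11
  R[12]: 1  2  3  4  5  6  7  8  9  10  11  12

the unique w with this rank table is (4, 3, 10, 12, 5, 1, 6, 7, 11, 8, 2, 9).

6 SE-corners of the 28-cell Rothe diagram give Ess(w):

[(1, 3, 0), (4, 9, 2), (4, 11, 3), (5, 2, 0), (9, 9, 6), (10, 2, 1)]


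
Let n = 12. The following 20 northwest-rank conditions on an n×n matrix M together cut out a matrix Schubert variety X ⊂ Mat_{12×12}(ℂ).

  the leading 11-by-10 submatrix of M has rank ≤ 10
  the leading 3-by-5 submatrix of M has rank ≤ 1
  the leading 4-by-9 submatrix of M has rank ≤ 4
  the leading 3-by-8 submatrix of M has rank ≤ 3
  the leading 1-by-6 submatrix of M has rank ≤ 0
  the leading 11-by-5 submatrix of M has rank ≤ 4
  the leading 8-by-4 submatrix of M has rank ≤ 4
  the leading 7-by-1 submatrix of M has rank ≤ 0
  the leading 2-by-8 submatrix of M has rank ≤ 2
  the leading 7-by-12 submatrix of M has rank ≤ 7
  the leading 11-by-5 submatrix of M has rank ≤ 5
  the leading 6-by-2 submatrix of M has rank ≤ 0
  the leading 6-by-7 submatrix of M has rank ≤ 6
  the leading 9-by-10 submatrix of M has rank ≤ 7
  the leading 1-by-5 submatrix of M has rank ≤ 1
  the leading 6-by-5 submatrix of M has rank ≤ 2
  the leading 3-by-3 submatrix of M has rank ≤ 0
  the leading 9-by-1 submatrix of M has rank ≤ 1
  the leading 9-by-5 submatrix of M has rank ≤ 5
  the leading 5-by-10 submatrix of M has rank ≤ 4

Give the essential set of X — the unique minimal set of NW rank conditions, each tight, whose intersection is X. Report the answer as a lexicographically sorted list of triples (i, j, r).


Reconstructing r_w from the 20 given conditions:

  i=1: 0 0 0 0 0 0 1 1 1 1 1 1
  i=2: 0 0 0 1 1 1 2 2 2 2 2 2
  i=3: 0 0 0 1 1 2 3 3 3 3 3 3
  i=4: 0 0 1 2 2 3 4 4 4 4 4 4
  i=5: 0 0 1 2 2 3 4 4 4 4 5 5
  i=6: 0 0 1 2 2 3 4 5 5 5 6 6
  i=7: 0 1 2 3 3 4 5 6 6 6 7 7
  i=8: 1 2 3 4 4 5 6 7 7 7 8 8
  i=9: 1 2 3 4 4 5 6 7 7 7 8 9
  i=10: 1 2 3 4 4 5 6 7 8 8 9 10
  i=11: 1 2 3 4 4 5 6 7 8 9 10 11
  i=12: 1 2 3 4 5 6 7 8 9 10 11 12

giving w = (7, 4, 6, 3, 11, 8, 2, 1, 12, 9, 10, 5) via Δ²R.

Fulton essential set (9 of the 30 Rothe cells):

[(1, 6, 0), (3, 3, 0), (3, 5, 1), (5, 10, 4), (6, 2, 0), (6, 5, 2), (7, 1, 0), (9, 10, 7), (11, 5, 4)]


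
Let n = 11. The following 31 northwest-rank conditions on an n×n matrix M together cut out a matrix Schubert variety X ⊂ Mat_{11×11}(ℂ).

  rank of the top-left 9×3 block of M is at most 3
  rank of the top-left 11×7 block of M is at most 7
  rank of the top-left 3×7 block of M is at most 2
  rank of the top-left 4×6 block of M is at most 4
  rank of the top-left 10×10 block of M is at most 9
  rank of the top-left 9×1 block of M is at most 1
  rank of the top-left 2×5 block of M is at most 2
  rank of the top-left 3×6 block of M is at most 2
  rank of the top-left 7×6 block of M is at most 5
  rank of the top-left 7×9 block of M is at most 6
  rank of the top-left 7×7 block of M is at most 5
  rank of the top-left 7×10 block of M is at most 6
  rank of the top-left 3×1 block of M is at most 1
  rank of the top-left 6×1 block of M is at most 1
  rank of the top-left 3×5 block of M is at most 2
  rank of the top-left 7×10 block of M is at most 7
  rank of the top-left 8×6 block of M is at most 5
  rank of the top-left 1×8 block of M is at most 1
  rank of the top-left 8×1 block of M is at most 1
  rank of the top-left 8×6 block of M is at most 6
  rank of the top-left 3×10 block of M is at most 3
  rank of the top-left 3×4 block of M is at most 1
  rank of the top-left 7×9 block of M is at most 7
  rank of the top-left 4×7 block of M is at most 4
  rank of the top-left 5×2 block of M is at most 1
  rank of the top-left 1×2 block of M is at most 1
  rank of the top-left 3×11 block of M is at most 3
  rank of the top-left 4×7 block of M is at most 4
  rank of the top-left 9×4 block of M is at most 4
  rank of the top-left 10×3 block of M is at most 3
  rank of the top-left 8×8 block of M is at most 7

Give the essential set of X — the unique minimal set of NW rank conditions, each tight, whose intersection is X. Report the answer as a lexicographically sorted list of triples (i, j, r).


Recovering R(i,j) via the rank-extension bound from the 31 conditions:

  R[1]: 1 | 1 | 1 | 1 | 1 | 1 | 1 | 1 | 1 | 1 | 1
  R[2]: 1 | 1 | 1 | 1 | 2 | 2 | 2 | 2 | 2 | 2 | 2
  R[3]: 1 | 1 | 1 | 1 | 2 | 2 | 2 | 3 | 3 | 3 | 3
  R[4]: 1 | 1 | 2 | 2 | 3 | 3 | 3 | 4 | 4 | 4 | 4
  R[5]: 1 | 1 | 2 | 3 | 4 | 4 | 4 | 5 | 5 | 5 | 5
  R[6]: 1 | 2 | 3 | 4 | 5 | 5 | 5 | 6 | 6 | 6 | 6
  R[7]: 1 | 2 | 3 | 4 | 5 | 5 | 5 | 6 | 6 | 6 | 7
  R[8]: 1 | 2 | 3 | 4 | 5 | 5 | 6 | 7 | 7 | 7 | 8
  R[9]: 1 | 2 | 3 | 4 | 5 | 6 | 7 | 8 | 8 | 8 | 9
  R[10]: 1 | 2 | 3 | 4 | 5 | 6 | 7 | 8 | 9 | 9 | 10
  R[11]: 1 | 2 | 3 | 4 | 5 | 6 | 7 | 8 | 9 | 10 | 11

reading off 1-entries of Δ²R: w = (1, 5, 8, 3, 4, 2, 11, 7, 6, 9, 10).

Rothe diagram D(w) (15 cells), 6 SE-corners (essential conditions):

[(3, 4, 1), (3, 7, 2), (5, 2, 1), (7, 7, 5), (7, 10, 6), (8, 6, 5)]


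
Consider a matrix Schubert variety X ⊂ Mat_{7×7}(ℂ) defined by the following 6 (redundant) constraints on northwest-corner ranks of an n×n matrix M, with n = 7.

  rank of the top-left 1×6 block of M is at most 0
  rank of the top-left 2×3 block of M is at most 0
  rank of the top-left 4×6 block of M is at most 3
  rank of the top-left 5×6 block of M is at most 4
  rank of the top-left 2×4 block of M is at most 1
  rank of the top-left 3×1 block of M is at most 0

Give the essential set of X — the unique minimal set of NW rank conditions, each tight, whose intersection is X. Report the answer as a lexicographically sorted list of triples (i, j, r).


Reconstructing r_w from the 6 given conditions:

  R[1]: 0 | 0 | 0 | 0 | 0 | 0 | 1
  R[2]: 0 | 0 | 0 | 1 | 1 | 1 | 2
  R[3]: 0 | 1 | 1 | 2 | 2 | 2 | 3
  R[4]: 1 | 2 | 2 | 3 | 3 | 3 | 4
  R[5]: 1 | 2 | 3 | 4 | 4 | 4 | 5
  R[6]: 1 | 2 | 3 | 4 | 5 | 5 | 6
  R[7]: 1 | 2 | 3 | 4 | 5 | 6 | 7

second differences of R give the permutation w = (7, 4, 2, 1, 3, 5, 6).

Fulton essential set (3 of the 10 Rothe cells):

[(1, 6, 0), (2, 3, 0), (3, 1, 0)]


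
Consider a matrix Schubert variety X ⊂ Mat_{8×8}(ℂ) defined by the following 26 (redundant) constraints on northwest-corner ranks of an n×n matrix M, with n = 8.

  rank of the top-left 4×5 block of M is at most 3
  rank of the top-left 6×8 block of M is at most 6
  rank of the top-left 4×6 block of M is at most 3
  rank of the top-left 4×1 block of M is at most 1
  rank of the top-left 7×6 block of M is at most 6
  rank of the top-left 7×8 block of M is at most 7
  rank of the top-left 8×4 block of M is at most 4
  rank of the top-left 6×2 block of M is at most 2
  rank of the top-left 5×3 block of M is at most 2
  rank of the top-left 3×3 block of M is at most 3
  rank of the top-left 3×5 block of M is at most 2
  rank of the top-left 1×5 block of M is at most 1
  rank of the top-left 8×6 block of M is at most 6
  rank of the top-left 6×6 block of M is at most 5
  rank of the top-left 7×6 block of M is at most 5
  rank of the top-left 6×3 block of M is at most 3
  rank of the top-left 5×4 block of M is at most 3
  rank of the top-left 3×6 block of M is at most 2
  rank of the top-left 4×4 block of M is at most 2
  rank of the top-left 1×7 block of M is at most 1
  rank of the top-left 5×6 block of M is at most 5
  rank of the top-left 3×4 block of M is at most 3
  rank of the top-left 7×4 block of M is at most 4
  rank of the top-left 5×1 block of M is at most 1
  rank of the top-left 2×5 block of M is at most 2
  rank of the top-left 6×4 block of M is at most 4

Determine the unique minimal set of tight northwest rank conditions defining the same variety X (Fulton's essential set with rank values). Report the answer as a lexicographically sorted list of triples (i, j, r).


Computing R[i][j] = min implied NW-rank bound (n=8, 26 conditions):

  i=1: 1  1  1  1  1  1  1  1
  i=2: 1  2  2  2  2  2  2  2
  i=3: 1  2  2  2  2  2  3  3
  i=4: 1  2  2  2  3  3  4  4
  i=5: 1  2  2  3  4  4  5  5
  i=6: 1  2  3  4  5  5  6  6
  i=7: 1  2  3  4  5  5  6  7
  i=8: 1  2  3  4  5  6  7  8

reading off 1-entries of Δ²R: w = (1, 2, 7, 5, 4, 3, 8, 6).

ℓ(w)=8; the 4 essential cells (i,j,r):

[(3, 6, 2), (4, 4, 2), (5, 3, 2), (7, 6, 5)]


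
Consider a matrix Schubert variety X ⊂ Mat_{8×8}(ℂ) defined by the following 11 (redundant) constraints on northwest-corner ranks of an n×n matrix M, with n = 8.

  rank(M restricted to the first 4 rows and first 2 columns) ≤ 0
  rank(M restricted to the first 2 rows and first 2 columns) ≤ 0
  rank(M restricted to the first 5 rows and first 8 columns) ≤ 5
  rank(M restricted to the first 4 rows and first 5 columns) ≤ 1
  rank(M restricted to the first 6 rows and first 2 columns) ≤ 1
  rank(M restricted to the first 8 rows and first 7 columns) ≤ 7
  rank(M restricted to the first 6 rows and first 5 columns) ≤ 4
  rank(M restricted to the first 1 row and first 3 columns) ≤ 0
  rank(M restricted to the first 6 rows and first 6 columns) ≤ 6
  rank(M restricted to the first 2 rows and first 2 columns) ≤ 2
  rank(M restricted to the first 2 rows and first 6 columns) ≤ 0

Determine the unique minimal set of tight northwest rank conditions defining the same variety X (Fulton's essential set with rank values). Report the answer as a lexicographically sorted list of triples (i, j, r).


Reconstructing r_w from the 11 given conditions:

  0, 0, 0, 0, 0, 0, 1, 1
  0, 0, 0, 0, 0, 0, 1, 2
  0, 0, 1, 1, 1, 1, 2, 3
  0, 0, 1, 1, 1, 2, 3, 4
  1, 1, 2, 2, 2, 3, 4, 5
  1, 1, 2, 3, 3, 4, 5, 6
  1, 2, 3, 4, 4, 5, 6, 7
  1, 2, 3, 4, 5, 6, 7, 8

hence w(1..8) = (7, 8, 3, 6, 1, 4, 2, 5).

Fulton essential set (4 of the 19 Rothe cells):

[(2, 6, 0), (4, 2, 0), (4, 5, 1), (6, 2, 1)]


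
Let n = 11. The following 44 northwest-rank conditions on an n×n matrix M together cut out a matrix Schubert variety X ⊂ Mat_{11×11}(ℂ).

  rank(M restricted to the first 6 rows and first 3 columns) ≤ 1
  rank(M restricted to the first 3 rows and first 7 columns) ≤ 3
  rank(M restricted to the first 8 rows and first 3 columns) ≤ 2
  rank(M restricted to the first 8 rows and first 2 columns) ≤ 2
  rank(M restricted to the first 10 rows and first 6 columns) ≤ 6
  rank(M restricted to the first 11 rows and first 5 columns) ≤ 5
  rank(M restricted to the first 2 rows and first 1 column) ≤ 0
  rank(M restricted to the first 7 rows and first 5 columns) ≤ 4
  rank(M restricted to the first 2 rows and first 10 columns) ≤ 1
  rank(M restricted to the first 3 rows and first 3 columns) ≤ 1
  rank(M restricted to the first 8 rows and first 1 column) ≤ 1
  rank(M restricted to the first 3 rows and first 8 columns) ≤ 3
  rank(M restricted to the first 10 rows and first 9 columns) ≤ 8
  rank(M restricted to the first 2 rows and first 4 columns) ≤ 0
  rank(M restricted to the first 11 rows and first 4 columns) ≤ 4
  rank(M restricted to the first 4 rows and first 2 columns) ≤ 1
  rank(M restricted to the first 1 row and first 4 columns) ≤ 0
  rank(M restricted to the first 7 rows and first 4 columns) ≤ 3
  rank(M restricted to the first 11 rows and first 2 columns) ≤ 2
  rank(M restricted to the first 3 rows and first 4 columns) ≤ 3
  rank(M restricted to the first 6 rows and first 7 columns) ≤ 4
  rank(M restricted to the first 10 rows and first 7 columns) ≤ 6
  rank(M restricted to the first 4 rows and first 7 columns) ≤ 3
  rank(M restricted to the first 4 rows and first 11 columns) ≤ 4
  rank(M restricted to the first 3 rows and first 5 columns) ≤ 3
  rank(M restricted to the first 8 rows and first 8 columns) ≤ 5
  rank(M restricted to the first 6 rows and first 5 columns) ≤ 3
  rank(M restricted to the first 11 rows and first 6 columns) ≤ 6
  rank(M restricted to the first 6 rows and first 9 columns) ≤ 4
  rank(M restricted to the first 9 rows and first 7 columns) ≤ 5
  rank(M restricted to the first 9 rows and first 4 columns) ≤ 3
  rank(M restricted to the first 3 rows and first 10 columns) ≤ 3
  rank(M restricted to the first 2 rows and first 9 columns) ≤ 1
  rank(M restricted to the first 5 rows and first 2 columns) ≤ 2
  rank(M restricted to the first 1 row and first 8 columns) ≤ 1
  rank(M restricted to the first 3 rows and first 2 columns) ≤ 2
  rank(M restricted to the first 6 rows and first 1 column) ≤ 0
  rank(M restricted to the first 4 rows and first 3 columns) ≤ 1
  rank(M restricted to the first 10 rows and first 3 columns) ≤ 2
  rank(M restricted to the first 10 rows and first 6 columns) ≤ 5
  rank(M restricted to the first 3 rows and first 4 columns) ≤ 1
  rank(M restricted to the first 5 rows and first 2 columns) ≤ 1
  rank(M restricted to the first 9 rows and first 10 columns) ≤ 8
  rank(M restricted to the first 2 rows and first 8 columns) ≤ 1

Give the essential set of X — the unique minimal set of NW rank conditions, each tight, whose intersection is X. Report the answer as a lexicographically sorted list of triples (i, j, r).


The tightest implied rank at each (i,j), from the 44 conditions:

  R[1]: 0 0 0 0 1 1 1 1 1 1 1
  R[2]: 0 0 0 0 1 1 1 1 1 1 2
  R[3]: 0 1 1 1 2 2 2 2 2 2 3
  R[4]: 0 1 1 2 3 3 3 3 3 3 4
  R[5]: 0 1 1 2 3 4 4 4 4 4 5
  R[6]: 0 1 1 2 3 4 4 4 4 5 6
  R[7]: 1 2 2 3 4 5 5 5 5 6 7
  R[8]: 1 2 2 3 4 5 5 5 6 7 8
  R[9]: 1 2 2 3 4 5 5 6 7 8 9
  R[10]: 1 2 2 3 4 5 6 7 8 9 10
  R[11]: 1 2 3 4 5 6 7 8 9 10 11

the unique w with this rank table is (5, 11, 2, 4, 6, 10, 1, 9, 8, 7, 3).

D(w) has 29 cells with 8 SE-corners; essential set:

[(2, 4, 0), (2, 10, 1), (6, 1, 0), (6, 3, 1), (6, 9, 4), (8, 8, 5), (9, 7, 5), (10, 3, 2)]


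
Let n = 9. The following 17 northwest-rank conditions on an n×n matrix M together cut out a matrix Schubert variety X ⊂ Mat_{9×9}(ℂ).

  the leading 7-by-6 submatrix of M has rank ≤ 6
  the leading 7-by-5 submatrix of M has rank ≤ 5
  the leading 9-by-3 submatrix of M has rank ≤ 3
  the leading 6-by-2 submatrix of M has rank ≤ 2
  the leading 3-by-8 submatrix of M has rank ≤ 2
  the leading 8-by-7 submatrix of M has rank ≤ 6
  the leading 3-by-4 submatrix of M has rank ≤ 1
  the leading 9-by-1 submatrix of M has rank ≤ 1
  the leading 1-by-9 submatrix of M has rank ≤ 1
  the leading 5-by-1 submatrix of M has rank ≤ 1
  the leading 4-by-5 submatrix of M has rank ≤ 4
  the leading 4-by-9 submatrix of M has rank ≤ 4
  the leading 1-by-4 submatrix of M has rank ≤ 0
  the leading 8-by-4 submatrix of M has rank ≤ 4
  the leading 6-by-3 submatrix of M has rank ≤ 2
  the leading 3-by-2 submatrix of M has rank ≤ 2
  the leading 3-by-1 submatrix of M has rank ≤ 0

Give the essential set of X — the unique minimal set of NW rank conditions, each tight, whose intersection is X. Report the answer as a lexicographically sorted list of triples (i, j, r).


Propagating the 17 rank bounds to every northwest block:

  0  0  0  0  1  1  1  1  1
  0  1  1  1  2  2  2  2  2
  0  1  1  1  2  2  2  2  3
  1  2  2  2  3  3  3  3  4
  1  2  2  3  4  4  4  4  5
  1  2  2  3  4  5  5  5  6
  1  2  3  4  5  6  6  6  7
  1  2  3  4  5  6  6  7  8
  1  2  3  4  5  6  7  8  9

the unique w with this rank table is (5, 2, 9, 1, 4, 6, 3, 8, 7).

Rothe diagram D(w) (14 cells), 6 SE-corners (essential conditions):

[(1, 4, 0), (3, 1, 0), (3, 4, 1), (3, 8, 2), (6, 3, 2), (8, 7, 6)]


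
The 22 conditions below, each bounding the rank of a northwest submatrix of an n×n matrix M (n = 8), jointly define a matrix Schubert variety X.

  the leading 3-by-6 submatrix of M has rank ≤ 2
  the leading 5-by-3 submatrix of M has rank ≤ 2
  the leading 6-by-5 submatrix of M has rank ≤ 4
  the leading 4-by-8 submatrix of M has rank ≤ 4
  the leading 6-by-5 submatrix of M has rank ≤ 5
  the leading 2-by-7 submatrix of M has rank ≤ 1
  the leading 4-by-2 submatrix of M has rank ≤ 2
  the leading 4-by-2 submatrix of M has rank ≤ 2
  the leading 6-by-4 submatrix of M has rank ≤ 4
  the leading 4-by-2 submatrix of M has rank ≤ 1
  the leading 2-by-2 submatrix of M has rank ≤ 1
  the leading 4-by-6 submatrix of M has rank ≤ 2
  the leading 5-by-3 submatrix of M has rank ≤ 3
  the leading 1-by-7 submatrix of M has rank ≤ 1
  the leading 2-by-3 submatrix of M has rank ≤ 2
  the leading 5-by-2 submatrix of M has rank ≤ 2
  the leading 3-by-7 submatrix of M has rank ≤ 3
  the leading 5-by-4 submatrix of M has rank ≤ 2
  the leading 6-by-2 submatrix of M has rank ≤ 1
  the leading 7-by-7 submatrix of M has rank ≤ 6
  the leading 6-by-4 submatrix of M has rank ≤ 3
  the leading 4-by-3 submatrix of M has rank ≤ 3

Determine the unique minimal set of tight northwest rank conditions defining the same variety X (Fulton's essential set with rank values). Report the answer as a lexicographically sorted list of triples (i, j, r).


The tightest implied rank at each (i,j), from the 22 conditions:

  R[1]: 1 | 1 | 1 | 1 | 1 | 1 | 1 | 1
  R[2]: 1 | 1 | 1 | 1 | 1 | 1 | 1 | 2
  R[3]: 1 | 1 | 2 | 2 | 2 | 2 | 2 | 3
  R[4]: 1 | 1 | 2 | 2 | 2 | 2 | 3 | 4
  R[5]: 1 | 1 | 2 | 2 | 3 | 3 | 4 | 5
  R[6]: 1 | 1 | 2 | 3 | 4 | 4 | 5 | 6
  R[7]: 1 | 2 | 3 | 4 | 5 | 5 | 6 | 7
  R[8]: 1 | 2 | 3 | 4 | 5 | 6 | 7 | 8

reading off 1-entries of Δ²R: w = (1, 8, 3, 7, 5, 4, 2, 6).

Fulton essential set (4 of the 14 Rothe cells):

[(2, 7, 1), (4, 6, 2), (5, 4, 2), (6, 2, 1)]


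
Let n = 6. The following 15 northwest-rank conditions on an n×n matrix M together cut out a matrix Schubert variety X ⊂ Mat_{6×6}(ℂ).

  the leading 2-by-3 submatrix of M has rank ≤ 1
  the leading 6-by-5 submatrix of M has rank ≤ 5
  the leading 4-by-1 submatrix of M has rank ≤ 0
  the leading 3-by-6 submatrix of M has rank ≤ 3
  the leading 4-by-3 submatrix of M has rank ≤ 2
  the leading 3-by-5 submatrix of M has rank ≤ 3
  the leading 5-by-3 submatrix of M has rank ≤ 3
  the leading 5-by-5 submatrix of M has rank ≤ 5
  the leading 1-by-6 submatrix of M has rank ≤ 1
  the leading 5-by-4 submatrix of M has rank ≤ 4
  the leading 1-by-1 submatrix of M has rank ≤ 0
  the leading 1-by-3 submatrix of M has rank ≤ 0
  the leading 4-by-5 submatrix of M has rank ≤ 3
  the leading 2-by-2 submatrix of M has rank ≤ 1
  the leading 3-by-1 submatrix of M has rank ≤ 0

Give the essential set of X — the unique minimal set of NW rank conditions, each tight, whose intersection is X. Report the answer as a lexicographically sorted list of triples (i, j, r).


Rank table r_w(6×6) implied by the 15 constraints:

  R[1]: 0  0  0  1  1  1
  R[2]: 0  1  1  2  2  2
  R[3]: 0  1  2  3  3  3
  R[4]: 0  1  2  3  3  4
  R[5]: 1  2  3  4  4  5
  R[6]: 1  2  3  4  5  6

the unique w with this rank table is (4, 2, 3, 6, 1, 5).

Rothe diagram D(w) (7 cells), 3 SE-corners (essential conditions):

[(1, 3, 0), (4, 1, 0), (4, 5, 3)]


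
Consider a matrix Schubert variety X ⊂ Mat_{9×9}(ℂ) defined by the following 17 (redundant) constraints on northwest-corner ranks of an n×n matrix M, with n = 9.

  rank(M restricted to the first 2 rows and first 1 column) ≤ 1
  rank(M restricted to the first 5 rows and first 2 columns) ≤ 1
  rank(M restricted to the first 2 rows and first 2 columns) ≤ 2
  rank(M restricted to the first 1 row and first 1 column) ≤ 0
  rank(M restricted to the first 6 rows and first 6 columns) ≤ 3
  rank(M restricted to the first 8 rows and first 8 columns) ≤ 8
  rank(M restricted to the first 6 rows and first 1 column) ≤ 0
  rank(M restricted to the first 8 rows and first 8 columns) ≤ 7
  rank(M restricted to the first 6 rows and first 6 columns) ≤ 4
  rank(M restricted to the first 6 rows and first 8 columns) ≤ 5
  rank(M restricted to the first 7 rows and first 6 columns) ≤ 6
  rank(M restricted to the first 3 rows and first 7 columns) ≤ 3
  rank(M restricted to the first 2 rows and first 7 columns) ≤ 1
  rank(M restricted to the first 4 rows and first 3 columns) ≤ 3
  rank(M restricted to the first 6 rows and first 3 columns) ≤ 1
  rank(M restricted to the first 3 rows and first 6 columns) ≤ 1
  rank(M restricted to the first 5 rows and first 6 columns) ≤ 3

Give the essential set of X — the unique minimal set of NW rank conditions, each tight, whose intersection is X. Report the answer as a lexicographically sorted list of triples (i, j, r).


Computing R[i][j] = min implied NW-rank bound (n=9, 17 conditions):

  0 1 1 1 1 1 1 1 1
  0 1 1 1 1 1 1 2 2
  0 1 1 1 1 1 2 3 3
  0 1 1 2 2 2 3 4 4
  0 1 1 2 3 3 4 5 5
  0 1 1 2 3 3 4 5 6
  1 2 2 3 4 4 5 6 7
  1 2 3 4 5 5 6 7 8
  1 2 3 4 5 6 7 8 9

giving w = (2, 8, 7, 4, 5, 9, 1, 3, 6) via Δ²R.

5 SE-corners of the 19-cell Rothe diagram give Ess(w):

[(2, 7, 1), (3, 6, 1), (6, 1, 0), (6, 3, 1), (6, 6, 3)]


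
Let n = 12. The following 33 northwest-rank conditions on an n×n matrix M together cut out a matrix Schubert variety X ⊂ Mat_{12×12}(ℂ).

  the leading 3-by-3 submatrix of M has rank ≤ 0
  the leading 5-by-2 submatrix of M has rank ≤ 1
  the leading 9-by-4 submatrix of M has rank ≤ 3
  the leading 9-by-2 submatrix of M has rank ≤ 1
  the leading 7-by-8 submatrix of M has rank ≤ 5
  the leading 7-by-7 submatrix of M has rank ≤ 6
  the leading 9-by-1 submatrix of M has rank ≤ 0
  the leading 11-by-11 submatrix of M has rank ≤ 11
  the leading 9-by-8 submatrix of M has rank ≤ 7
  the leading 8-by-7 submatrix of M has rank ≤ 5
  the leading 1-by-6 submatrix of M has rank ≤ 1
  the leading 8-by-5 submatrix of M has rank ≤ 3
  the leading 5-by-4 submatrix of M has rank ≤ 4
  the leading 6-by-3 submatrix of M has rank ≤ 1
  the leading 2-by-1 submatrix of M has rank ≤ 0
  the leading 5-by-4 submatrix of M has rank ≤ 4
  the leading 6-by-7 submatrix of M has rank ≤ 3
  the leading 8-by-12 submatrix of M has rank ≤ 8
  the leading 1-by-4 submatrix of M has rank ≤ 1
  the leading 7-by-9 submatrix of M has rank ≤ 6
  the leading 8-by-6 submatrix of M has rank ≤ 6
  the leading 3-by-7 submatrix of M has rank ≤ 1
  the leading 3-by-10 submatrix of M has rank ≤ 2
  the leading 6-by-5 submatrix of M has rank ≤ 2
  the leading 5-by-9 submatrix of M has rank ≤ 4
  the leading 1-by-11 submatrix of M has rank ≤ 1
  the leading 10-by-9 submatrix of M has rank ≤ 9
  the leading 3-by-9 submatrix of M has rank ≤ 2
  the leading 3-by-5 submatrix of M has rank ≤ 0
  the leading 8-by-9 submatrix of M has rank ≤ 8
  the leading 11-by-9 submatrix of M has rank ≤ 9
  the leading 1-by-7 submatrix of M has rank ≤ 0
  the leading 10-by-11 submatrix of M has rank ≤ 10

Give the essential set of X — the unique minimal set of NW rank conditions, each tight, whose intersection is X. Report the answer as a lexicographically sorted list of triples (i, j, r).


The tightest implied rank at each (i,j), from the 33 conditions:

  0, 0, 0, 0, 0, 0, 0, 1, 1, 1, 1, 1
  0, 0, 0, 0, 0, 1, 1, 2, 2, 2, 2, 2
  0, 0, 0, 0, 0, 1, 1, 2, 2, 2, 3, 3
  0, 1, 1, 1, 1, 2, 2, 3, 3, 3, 4, 4
  0, 1, 1, 2, 2, 3, 3, 4, 4, 4, 5, 5
  0, 1, 1, 2, 2, 3, 3, 4, 5, 5, 6, 6
  0, 1, 2, 3, 3, 4, 4, 5, 6, 6, 7, 7
  0, 1, 2, 3, 3, 4, 5, 6, 7, 7, 8, 8
  0, 1, 2, 3, 4, 5, 6, 7, 8, 8, 9, 9
  1, 2, 3, 4, 5, 6, 7, 8, 9, 9, 10, 10
  1, 2, 3, 4, 5, 6, 7, 8, 9, 10, 11, 11
  1, 2, 3, 4, 5, 6, 7, 8, 9, 10, 11, 12

hence w(1..12) = (8, 6, 11, 2, 4, 9, 3, 7, 5, 1, 10, 12).

|D(w)|=31, |Ess(w)|=9:

[(1, 7, 0), (3, 5, 0), (3, 7, 1), (3, 10, 2), (6, 3, 1), (6, 5, 2), (6, 7, 3), (8, 5, 3), (9, 1, 0)]


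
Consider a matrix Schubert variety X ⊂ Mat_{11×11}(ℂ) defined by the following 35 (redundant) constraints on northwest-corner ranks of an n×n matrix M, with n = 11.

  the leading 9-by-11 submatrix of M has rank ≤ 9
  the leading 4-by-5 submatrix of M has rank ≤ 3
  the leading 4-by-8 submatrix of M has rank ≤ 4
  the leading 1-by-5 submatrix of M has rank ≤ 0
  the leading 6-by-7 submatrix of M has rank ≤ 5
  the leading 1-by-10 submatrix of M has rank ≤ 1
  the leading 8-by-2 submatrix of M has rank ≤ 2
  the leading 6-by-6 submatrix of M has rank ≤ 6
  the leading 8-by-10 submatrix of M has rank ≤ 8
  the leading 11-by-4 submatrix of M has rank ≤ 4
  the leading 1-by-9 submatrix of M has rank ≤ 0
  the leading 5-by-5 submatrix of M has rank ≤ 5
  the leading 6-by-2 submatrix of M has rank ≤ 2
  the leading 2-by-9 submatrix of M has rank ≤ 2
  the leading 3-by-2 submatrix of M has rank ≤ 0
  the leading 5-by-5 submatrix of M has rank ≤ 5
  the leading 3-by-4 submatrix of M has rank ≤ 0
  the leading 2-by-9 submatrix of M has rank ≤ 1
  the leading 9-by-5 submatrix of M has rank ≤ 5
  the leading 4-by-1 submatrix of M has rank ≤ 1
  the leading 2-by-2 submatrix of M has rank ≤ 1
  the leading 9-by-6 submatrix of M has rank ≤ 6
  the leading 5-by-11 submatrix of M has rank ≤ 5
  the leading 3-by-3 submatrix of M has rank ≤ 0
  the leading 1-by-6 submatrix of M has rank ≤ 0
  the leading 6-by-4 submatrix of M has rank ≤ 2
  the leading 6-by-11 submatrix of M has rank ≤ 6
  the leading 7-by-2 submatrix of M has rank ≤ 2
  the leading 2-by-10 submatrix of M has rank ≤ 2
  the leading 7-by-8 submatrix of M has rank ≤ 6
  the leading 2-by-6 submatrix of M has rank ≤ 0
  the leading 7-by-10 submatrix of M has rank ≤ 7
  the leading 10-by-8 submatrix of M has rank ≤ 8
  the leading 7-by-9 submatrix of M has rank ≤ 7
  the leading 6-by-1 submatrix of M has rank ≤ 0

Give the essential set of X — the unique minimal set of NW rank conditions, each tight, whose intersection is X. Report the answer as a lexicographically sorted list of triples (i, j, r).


Rank table r_w(11×11) implied by the 35 constraints:

  0 0 0 0 0 0 0 0 0 1 1
  0 0 0 0 0 0 1 1 1 2 2
  0 0 0 0 1 1 2 2 2 3 3
  0 1 1 1 2 2 3 3 3 4 4
  0 1 2 2 3 3 4 4 4 5 5
  0 1 2 2 3 4 5 5 5 6 6
  1 2 3 3 4 5 6 6 6 7 7
  1 2 3 4 5 6 7 7 7 8 8
  1 2 3 4 5 6 7 8 8 9 9
  1 2 3 4 5 6 7 8 9 10 10
  1 2 3 4 5 6 7 8 9 10 11

hence w(1..11) = (10, 7, 5, 2, 3, 6, 1, 4, 8, 9, 11).

Fulton essential set (5 of the 23 Rothe cells):

[(1, 9, 0), (2, 6, 0), (3, 4, 0), (6, 1, 0), (6, 4, 2)]


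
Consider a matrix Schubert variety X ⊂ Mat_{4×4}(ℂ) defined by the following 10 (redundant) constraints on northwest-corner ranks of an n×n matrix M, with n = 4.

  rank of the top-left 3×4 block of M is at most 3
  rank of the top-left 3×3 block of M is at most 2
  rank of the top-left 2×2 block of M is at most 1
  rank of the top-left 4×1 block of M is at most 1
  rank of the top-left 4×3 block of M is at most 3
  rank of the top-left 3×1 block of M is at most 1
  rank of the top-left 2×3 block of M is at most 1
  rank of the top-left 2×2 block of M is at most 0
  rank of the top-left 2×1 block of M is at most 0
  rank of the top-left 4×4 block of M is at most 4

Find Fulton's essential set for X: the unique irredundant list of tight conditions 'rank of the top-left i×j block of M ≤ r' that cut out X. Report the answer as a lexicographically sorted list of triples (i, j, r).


Computing R[i][j] = min implied NW-rank bound (n=4, 10 conditions):

  0, 0, 1, 1
  0, 0, 1, 2
  1, 1, 2, 3
  1, 2, 3, 4

the unique w with this rank table is (3, 4, 1, 2).

|D(w)|=4, |Ess(w)|=1:

[(2, 2, 0)]


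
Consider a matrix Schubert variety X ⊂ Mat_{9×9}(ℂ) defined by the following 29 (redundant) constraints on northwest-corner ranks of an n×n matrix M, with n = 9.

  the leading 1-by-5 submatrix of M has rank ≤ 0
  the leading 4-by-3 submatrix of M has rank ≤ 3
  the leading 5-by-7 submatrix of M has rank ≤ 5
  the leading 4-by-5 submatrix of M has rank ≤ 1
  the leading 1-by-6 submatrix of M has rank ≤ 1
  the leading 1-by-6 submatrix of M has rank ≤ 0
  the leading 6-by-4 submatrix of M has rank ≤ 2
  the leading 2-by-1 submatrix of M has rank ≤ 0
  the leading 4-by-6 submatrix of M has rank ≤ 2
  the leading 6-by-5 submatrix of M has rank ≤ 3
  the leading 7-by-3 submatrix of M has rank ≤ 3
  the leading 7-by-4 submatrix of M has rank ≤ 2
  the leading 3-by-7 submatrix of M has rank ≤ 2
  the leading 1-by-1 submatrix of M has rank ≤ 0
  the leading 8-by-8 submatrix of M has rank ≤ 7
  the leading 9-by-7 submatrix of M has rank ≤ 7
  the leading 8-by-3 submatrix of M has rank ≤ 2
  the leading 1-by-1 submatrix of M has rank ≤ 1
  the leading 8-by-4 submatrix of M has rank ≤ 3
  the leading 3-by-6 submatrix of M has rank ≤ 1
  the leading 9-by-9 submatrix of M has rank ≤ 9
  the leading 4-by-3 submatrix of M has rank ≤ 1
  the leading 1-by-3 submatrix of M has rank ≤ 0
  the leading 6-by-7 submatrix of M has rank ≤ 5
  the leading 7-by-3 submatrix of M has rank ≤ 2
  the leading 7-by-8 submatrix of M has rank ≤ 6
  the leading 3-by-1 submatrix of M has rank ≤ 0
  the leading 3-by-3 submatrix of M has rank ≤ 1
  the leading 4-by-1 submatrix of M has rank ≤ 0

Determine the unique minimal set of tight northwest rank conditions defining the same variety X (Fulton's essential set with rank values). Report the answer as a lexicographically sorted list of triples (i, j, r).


Propagating the 29 rank bounds to every northwest block:

  0 0 0 0 0 0 1 1 1
  0 1 1 1 1 1 2 2 2
  0 1 1 1 1 1 2 3 3
  0 1 1 1 1 2 3 4 4
  1 2 2 2 2 3 4 5 5
  1 2 2 2 3 4 5 6 6
  1 2 2 2 3 4 5 6 7
  1 2 2 3 4 5 6 7 8
  1 2 3 4 5 6 7 8 9

so w = (7, 2, 8, 6, 1, 5, 9, 4, 3).

Fulton essential set (6 of the 21 Rothe cells):

[(1, 6, 0), (3, 6, 1), (4, 1, 0), (4, 5, 1), (7, 4, 2), (8, 3, 2)]


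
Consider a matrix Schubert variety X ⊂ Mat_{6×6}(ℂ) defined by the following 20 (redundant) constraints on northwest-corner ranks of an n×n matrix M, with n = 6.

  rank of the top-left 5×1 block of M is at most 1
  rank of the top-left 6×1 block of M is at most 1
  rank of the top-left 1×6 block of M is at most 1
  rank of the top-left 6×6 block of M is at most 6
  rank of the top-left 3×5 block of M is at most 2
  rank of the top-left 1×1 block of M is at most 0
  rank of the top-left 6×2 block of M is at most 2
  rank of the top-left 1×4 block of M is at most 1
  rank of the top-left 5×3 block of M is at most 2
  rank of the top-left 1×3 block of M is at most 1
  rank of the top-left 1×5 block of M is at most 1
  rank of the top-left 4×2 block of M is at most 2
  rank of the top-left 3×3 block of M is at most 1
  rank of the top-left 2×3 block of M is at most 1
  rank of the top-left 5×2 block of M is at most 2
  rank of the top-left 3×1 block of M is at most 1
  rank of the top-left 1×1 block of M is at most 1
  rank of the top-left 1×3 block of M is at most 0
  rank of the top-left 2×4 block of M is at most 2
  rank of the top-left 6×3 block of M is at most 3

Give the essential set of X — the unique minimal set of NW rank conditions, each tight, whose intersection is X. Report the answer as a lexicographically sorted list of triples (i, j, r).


Propagating the 20 rank bounds to every northwest block:

  0 0 0 1 1 1
  1 1 1 2 2 2
  1 1 1 2 2 3
  1 2 2 3 3 4
  1 2 2 3 4 5
  1 2 3 4 5 6

giving w = (4, 1, 6, 2, 5, 3) via Δ²R.

D(w) has 7 cells with 4 SE-corners; essential set:

[(1, 3, 0), (3, 3, 1), (3, 5, 2), (5, 3, 2)]
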